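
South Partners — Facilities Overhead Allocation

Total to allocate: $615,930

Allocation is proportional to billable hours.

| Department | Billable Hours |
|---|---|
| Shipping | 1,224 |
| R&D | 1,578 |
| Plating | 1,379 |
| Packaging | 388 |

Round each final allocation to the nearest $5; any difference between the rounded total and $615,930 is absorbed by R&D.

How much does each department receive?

Shipping: $165,005 · R&D: $212,720 · Plating: $185,900 · Packaging: $52,305

Sum of billable hours: 4,569.
Proportional shares: Shipping 1,224/4,569 × $615,930 = 165,002.92; R&D 1,578/4,569 × $615,930 = 212,724.35; Plating 1,379/4,569 × $615,930 = 185,897.89; Packaging 388/4,569 × $615,930 = 52,304.85.
At nearest $5: Shipping $165,005; R&D $212,725; Plating $185,900; Packaging $52,305. Sum = $615,935.
Difference $615,930 − $615,935 = −$5 applied to R&D: R&D becomes $212,720.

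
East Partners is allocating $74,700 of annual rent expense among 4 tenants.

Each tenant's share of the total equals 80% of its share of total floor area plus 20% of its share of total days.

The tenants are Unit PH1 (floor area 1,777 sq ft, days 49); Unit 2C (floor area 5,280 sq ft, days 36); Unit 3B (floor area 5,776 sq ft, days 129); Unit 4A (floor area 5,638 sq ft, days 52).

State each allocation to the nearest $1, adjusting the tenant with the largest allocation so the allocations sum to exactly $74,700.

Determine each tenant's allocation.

Unit PH1: $8,501 | Unit 2C: $19,105 | Unit 3B: $25,933 | Unit 4A: $21,161

Floor area total 18,471; days total 266.
Combined weights (80% floor area + 20% days): Unit PH1 0.1138; Unit 2C 0.2558; Unit 3B 0.3472; Unit 4A 0.2833.
Proportional shares: Unit PH1 8,501.31; Unit 2C 19,104.56; Unit 3B 25,932.67; Unit 4A 21,161.46.
At nearest $1: Unit PH1 $8,501; Unit 2C $19,105; Unit 3B $25,933; Unit 4A $21,161. Sum = $74,700.
Sum already equals the total — no adjustment.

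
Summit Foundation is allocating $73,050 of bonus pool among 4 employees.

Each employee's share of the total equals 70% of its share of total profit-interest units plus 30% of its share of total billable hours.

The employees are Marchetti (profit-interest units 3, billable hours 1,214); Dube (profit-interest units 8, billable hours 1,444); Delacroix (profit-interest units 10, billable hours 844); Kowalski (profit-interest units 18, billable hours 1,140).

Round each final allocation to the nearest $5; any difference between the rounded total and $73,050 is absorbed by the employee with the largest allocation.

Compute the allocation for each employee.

Totals — profit-interest units 39, billable hours 4,642.
Blended shares (70% profit-interest units + 30% billable hours): Marchetti 0.1323; Dube 0.2369; Delacroix 0.2340; Kowalski 0.3968.
Pro-rata amounts: Marchetti 9,664.79; Dube 17,306.39; Delacroix 17,096.08; Kowalski 28,982.74.
After rounding ($5): Marchetti $9,665; Dube $17,305; Delacroix $17,095; Kowalski $28,985. Sum = $73,050.
Sum already equals the total — no adjustment.

Marchetti: $9,665 · Dube: $17,305 · Delacroix: $17,095 · Kowalski: $28,985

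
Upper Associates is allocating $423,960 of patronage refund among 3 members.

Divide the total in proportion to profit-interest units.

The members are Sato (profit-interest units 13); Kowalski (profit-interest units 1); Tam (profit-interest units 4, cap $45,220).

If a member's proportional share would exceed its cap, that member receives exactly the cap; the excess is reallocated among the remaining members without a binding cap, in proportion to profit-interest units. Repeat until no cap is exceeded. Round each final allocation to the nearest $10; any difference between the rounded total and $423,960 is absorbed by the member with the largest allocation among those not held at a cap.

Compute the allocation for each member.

Combined profit-interest units = 18.
Proportional shares (ignoring caps): Sato 306,193.33; Kowalski 23,553.33; Tam 94,213.33.
Held at cap: Tam ($45,220); remaining pool $378,740 reallocated over remaining profit-interest units 14.
Redistributed shares: Sato 351,687.14 → $351,690; Kowalski 27,052.86 → $27,050.

Sato: $351,690 · Kowalski: $27,050 · Tam: $45,220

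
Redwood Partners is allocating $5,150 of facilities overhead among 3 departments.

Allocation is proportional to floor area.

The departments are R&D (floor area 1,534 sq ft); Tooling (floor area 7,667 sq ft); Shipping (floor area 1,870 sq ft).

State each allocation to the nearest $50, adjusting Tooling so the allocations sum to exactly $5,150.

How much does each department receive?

R&D: $700 · Tooling: $3,600 · Shipping: $850

Floor area total: 11,071.
Proportional shares: R&D 1,534/11,071 × $5,150 = 713.59; Tooling 7,667/11,071 × $5,150 = 3,566.53; Shipping 1,870/11,071 × $5,150 = 869.89.
Rounded to nearest $50: R&D $700; Tooling $3,550; Shipping $850. Sum = $5,100.
Difference $5,150 − $5,100 = +$50 applied to Tooling: Tooling becomes $3,600.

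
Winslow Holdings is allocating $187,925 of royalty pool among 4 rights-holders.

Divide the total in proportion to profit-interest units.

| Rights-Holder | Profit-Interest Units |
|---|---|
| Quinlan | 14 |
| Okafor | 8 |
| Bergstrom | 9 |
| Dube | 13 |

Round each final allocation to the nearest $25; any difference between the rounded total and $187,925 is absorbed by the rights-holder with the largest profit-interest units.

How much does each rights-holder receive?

Profit-interest units total: 14 + 8 + 9 + 13 = 44.
Unrounded shares: Quinlan 59,794.32; Okafor 34,168.18; Bergstrom 38,439.20; Dube 55,523.30.
Rounded to nearest $25: Quinlan $59,800; Okafor $34,175; Bergstrom $38,450; Dube $55,525. Sum = $187,950.
Difference $187,925 − $187,950 = −$25 applied to largest profit-interest units (Quinlan): Quinlan becomes $59,775.

Quinlan: $59,775; Okafor: $34,175; Bergstrom: $38,450; Dube: $55,525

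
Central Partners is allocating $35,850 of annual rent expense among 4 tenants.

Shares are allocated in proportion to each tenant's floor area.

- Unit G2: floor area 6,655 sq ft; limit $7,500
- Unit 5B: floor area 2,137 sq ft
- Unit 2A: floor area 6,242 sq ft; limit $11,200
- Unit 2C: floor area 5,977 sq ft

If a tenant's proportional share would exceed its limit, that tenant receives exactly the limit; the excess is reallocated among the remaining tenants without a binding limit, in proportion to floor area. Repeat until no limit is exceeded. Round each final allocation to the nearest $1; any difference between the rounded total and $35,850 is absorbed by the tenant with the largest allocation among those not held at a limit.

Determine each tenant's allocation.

Unit G2: $7,500; Unit 5B: $4,517; Unit 2A: $11,200; Unit 2C: $12,633

Total floor area = 21,011.
Unconstrained shares: Unit G2 11,355.09; Unit 5B 3,646.25; Unit 2A 10,650.41; Unit 2C 10,198.25.
Held at cap: Unit G2 ($7,500); residual $28,350 reallocated over remaining floor area 14,356.
Held at cap: Unit 2A ($11,200); residual $17,150 reallocated over remaining floor area 8,114.
Shares after redistribution: Unit 5B 4,516.83 → $4,517; Unit 2C 12,633.17 → $12,633.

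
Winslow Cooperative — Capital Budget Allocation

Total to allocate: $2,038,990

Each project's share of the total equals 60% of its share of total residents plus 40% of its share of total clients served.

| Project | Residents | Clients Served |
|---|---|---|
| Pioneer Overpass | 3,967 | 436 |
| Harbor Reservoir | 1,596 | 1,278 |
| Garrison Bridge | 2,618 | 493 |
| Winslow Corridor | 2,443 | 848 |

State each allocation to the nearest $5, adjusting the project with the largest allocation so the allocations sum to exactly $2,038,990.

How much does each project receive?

Pioneer Overpass: $573,215 · Harbor Reservoir: $524,975 · Garrison Bridge: $433,090 · Winslow Corridor: $507,710

Totals — residents 10,624, clients served 3,055.
Composite weights (60% residents + 40% clients served): Pioneer Overpass 0.2811; Harbor Reservoir 0.2575; Garrison Bridge 0.2124; Winslow Corridor 0.2490.
Pro-rata amounts: Pioneer Overpass 573,214.43; Harbor Reservoir 524,974.24; Garrison Bridge 433,089.29; Winslow Corridor 507,712.04.
Rounded to nearest $5: Pioneer Overpass $573,215; Harbor Reservoir $524,975; Garrison Bridge $433,090; Winslow Corridor $507,710. Sum = $2,038,990.
Rounded total matches; no reconciliation needed.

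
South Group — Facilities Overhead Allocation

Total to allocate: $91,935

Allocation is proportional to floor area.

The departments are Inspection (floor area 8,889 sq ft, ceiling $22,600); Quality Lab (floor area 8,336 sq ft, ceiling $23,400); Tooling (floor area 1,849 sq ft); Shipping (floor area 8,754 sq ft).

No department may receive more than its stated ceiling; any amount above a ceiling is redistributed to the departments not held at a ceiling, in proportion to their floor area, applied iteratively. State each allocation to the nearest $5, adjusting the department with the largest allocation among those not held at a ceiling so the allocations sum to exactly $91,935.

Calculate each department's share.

Total floor area = 27,828.
Pro-rata shares before constraints: Inspection 29,366.47; Quality Lab 27,539.53; Tooling 6,108.52; Shipping 28,920.48.
Capped: Inspection ($22,600), Quality Lab ($23,400); balance $45,935 reallocated over remaining floor area 10,603.
Shares after redistribution: Tooling 8,010.36 → $8,010; Shipping 37,924.64 → $37,925.

Inspection: $22,600; Quality Lab: $23,400; Tooling: $8,010; Shipping: $37,925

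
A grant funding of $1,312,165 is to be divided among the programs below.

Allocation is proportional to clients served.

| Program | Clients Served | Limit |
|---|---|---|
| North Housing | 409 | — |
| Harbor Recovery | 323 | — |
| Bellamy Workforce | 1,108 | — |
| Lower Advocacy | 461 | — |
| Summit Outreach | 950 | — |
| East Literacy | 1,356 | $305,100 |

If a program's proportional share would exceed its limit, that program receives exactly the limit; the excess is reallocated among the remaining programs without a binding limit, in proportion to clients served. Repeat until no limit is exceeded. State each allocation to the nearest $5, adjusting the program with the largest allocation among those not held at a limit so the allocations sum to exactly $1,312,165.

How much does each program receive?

North Housing: $126,695 | Harbor Recovery: $100,055 | Bellamy Workforce: $343,230 | Lower Advocacy: $142,805 | Summit Outreach: $294,280 | East Literacy: $305,100

Sum of clients served: 4,607.
Proportional shares (ignoring caps): North Housing 116,491.31; Harbor Recovery 91,996.81; Bellamy Workforce 315,580.38; Lower Advocacy 131,301.95; Summit Outreach 270,578.85; East Literacy 386,215.70.
Held at cap: East Literacy ($305,100); residual $1,007,065 reallocated over remaining clients served 3,251.
Redistributed shares: North Housing 126,696.27 → $126,695; Harbor Recovery 100,055.98 → $100,055; Bellamy Workforce 343,226.09 → $343,225; Lower Advocacy 142,804.36 → $142,805; Summit Outreach 294,282.30 → $294,280.
Rounding difference +$5 applied to Bellamy Workforce → $343,230.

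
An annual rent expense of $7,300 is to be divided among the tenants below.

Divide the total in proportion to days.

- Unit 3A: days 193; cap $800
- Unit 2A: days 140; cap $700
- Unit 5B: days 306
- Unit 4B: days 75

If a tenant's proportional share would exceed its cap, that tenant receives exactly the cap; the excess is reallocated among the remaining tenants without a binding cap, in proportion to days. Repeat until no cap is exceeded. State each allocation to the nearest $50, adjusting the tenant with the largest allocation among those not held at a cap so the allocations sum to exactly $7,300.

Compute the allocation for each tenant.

Total days = 714.
Proportional shares (ignoring caps): Unit 3A 1,973.25; Unit 2A 1,431.37; Unit 5B 3,128.57; Unit 4B 766.81.
Cap binds for Unit 3A ($800), Unit 2A ($700); balance $5,800 reallocated over remaining days 381.
Shares after redistribution: Unit 5B 4,658.27 → $4,650; Unit 4B 1,141.73 → $1,150.

Unit 3A: $800 | Unit 2A: $700 | Unit 5B: $4,650 | Unit 4B: $1,150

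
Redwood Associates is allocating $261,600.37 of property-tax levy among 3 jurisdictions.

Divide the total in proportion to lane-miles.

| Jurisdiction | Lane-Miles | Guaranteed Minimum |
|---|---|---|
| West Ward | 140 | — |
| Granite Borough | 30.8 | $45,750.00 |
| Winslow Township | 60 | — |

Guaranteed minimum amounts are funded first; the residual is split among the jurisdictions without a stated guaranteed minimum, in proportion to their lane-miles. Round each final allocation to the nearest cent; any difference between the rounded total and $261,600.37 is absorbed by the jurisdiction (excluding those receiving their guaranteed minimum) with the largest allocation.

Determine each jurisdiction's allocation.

West Ward: $151,095.26 | Granite Borough: $45,750.00 | Winslow Township: $64,755.11

Minimums first: Granite Borough $45,750.00. Residual $215,850.37.
Residual split over remaining lane-miles 200: West Ward 151,095.2590 → $151,095.26; Winslow Township 64,755.1110 → $64,755.11.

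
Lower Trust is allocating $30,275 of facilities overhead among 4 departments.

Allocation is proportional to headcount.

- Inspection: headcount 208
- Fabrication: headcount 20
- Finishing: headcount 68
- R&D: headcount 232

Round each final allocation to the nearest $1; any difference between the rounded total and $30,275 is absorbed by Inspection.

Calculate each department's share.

Total headcount = 528.
Proportional shares: Inspection 208/528 × $30,275 = 11,926.52; Fabrication 20/528 × $30,275 = 1,146.78; Finishing 68/528 × $30,275 = 3,899.05; R&D 232/528 × $30,275 = 13,302.65.
After rounding ($1): Inspection $11,927; Fabrication $1,147; Finishing $3,899; R&D $13,303. Sum = $30,276.
Difference $30,275 − $30,276 = −$1 applied to Inspection: Inspection becomes $11,926.

Inspection: $11,926 · Fabrication: $1,147 · Finishing: $3,899 · R&D: $13,303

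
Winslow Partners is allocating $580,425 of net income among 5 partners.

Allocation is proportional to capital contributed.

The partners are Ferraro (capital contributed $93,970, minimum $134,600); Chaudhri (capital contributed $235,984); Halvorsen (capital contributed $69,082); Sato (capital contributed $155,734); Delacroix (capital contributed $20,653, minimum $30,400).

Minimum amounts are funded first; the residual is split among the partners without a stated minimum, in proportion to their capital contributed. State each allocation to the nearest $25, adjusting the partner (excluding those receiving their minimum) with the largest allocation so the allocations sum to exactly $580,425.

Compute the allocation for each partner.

Guaranteed amounts: Ferraro $134,600; Delacroix $30,400. Remaining pool $415,425.
Remaining pool split over remaining capital contributed 460,800: Chaudhri 212,746.64 → $212,750; Halvorsen 62,279.49 → $62,275; Sato 140,398.86 → $140,400.

Ferraro: $134,600; Chaudhri: $212,750; Halvorsen: $62,275; Sato: $140,400; Delacroix: $30,400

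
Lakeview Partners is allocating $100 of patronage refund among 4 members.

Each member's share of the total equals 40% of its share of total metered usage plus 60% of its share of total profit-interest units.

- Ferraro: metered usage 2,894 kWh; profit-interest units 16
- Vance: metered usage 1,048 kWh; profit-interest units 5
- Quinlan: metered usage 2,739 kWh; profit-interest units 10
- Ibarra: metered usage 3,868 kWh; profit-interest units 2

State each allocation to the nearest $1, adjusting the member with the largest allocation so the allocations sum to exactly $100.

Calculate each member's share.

Metered usage total 10,549; profit-interest units total 33.
Composite weights (40% metered usage + 60% profit-interest units): Ferraro 0.4006; Vance 0.1306; Quinlan 0.2857; Ibarra 0.1830.
Unrounded shares: Ferraro 40.06; Vance 13.06; Quinlan 28.57; Ibarra 18.30.
At nearest $1: Ferraro $40; Vance $13; Quinlan $29; Ibarra $18. Sum = $100.
Sum already equals the total — no adjustment.

Ferraro: $40; Vance: $13; Quinlan: $29; Ibarra: $18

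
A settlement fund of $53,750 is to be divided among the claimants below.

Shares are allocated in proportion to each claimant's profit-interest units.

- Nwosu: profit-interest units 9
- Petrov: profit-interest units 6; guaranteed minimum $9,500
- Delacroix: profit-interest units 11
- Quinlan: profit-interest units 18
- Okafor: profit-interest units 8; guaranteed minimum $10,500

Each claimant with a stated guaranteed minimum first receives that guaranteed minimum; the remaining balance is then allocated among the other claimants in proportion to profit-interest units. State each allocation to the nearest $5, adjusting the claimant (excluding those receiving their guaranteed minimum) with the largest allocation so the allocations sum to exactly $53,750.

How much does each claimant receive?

Nwosu: $7,995; Petrov: $9,500; Delacroix: $9,770; Quinlan: $15,985; Okafor: $10,500

Minimums first: Petrov $9,500; Okafor $10,500. Residual $33,750.
Residual split over remaining profit-interest units 38: Nwosu 7,993.42 → $7,995; Delacroix 9,769.74 → $9,770; Quinlan 15,986.84 → $15,985.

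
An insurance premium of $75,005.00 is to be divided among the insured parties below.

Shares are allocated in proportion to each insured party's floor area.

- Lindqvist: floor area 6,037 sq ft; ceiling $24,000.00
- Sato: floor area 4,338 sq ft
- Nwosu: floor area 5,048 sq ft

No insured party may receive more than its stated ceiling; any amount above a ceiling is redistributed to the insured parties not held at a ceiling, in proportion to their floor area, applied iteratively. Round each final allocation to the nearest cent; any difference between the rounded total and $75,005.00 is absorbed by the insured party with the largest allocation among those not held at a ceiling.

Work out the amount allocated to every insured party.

Lindqvist: $24,000.00; Sato: $23,573.37; Nwosu: $27,431.63

Sum of floor area: 15,423.
Pro-rata shares before constraints: Lindqvist 29,359.0861; Sato 21,096.5240; Nwosu 24,549.3899.
Cap binds for Lindqvist ($24,000.00); remaining pool $51,005.00 reallocated over remaining floor area 9,386.
Remaining shares: Sato 23,573.3742 → $23,573.37; Nwosu 27,431.6258 → $27,431.63.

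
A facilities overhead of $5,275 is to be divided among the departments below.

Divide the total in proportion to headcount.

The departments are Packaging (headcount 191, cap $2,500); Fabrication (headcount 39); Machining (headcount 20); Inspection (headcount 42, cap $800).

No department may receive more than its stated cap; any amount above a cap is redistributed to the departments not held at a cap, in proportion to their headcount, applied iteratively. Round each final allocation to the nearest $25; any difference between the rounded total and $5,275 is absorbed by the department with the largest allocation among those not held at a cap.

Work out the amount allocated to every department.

Packaging: $2,500 | Fabrication: $1,300 | Machining: $675 | Inspection: $800

Headcount total: 292.
Unconstrained shares: Packaging 3,450.43; Fabrication 704.54; Machining 361.30; Inspection 758.73.
Held at cap: Packaging ($2,500); residual $2,775 reallocated over remaining headcount 101.
Held at cap: Inspection ($800); residual $1,975 reallocated over remaining headcount 59.
Shares after redistribution: Fabrication 1,305.51 → $1,300; Machining 669.49 → $675.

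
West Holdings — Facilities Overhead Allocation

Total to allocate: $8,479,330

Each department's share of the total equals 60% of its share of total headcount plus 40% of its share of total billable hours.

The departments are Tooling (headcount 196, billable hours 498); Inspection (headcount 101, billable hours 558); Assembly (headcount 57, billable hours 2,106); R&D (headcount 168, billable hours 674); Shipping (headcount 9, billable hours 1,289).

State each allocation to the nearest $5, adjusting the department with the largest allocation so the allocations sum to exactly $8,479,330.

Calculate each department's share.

Tooling: $2,207,485; Inspection: $1,336,985; Assembly: $1,939,880; R&D: $2,055,690; Shipping: $939,290

Totals — headcount 531, billable hours 5,125.
Blended shares (60% headcount + 40% billable hours): Tooling 0.2603; Inspection 0.1577; Assembly 0.2288; R&D 0.2424; Shipping 0.1108.
Raw shares: Tooling 2,207,485.19; Inspection 1,336,982.71; Assembly 1,939,880.02; R&D 2,055,689.65; Shipping 939,292.44.
At nearest $5: Tooling $2,207,485; Inspection $1,336,985; Assembly $1,939,880; R&D $2,055,690; Shipping $939,290. Sum = $8,479,330.
Sum already equals the total — no adjustment.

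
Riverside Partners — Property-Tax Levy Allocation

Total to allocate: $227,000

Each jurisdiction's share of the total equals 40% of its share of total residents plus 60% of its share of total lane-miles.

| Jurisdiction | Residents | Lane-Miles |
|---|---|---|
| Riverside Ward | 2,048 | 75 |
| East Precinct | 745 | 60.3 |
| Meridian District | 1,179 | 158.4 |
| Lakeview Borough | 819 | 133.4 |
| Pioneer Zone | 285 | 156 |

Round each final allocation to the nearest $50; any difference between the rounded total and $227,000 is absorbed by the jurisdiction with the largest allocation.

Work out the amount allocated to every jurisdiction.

Riverside Ward: $54,150 · East Precinct: $27,400 · Meridian District: $58,100 · Lakeview Borough: $45,800 · Pioneer Zone: $41,550

Totals — residents 5,076, lane-miles 583.1.
Blended shares (40% residents + 60% lane-miles): Riverside Ward 0.2386; East Precinct 0.1208; Meridian District 0.2559; Lakeview Borough 0.2018; Pioneer Zone 0.1830.
Proportional shares: Riverside Ward 54,153.27; East Precinct 27,411.46; Meridian District 58,089.01; Lakeview Borough 45,809.81; Pioneer Zone 41,536.46.
Rounded to nearest $50: Riverside Ward $54,150; East Precinct $27,400; Meridian District $58,100; Lakeview Borough $45,800; Pioneer Zone $41,550. Sum = $227,000.
Rounded total matches; no reconciliation needed.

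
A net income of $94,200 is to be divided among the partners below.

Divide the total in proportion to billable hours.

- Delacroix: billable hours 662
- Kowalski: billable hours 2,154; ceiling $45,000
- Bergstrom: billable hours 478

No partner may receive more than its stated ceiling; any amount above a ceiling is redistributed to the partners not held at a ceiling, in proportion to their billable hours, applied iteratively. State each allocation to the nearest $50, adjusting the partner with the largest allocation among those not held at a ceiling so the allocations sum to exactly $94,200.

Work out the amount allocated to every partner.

Combined billable hours = 3,294.
Pro-rata shares before constraints: Delacroix 18,931.51; Kowalski 61,598.91; Bergstrom 13,669.58.
Cap binds for Kowalski ($45,000); residual $49,200 reallocated over remaining billable hours 1,140.
Redistributed shares: Delacroix 28,570.53 → $28,550; Bergstrom 20,629.47 → $20,650.

Delacroix: $28,550 · Kowalski: $45,000 · Bergstrom: $20,650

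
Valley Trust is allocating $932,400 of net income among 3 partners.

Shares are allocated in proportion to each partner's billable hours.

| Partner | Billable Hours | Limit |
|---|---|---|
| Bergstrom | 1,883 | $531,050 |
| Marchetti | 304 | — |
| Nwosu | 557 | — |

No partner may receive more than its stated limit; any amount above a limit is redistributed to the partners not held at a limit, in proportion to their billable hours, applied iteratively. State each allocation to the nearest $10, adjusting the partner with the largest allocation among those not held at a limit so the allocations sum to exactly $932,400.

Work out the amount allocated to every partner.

Billable hours total: 2,744.
Unconstrained shares: Bergstrom 639,835.71; Marchetti 103,297.96; Nwosu 189,266.33.
Held at cap: Bergstrom ($531,050); remaining pool $401,350 reallocated over remaining billable hours 861.
Redistributed shares: Marchetti 141,707.78 → $141,710; Nwosu 259,642.22 → $259,640.

Bergstrom: $531,050; Marchetti: $141,710; Nwosu: $259,640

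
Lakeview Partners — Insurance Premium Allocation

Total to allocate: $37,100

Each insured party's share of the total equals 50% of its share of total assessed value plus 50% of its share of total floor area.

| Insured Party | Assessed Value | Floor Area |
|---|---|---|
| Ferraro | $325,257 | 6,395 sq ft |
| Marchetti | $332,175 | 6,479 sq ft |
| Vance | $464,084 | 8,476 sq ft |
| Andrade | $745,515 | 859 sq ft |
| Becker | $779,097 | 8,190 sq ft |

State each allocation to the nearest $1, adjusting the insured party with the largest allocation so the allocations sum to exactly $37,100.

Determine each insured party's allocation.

Ferraro: $6,182 | Marchetti: $6,282 | Vance: $8,426 | Andrade: $5,750 | Becker: $10,460

Assessed value total 2,646,128; floor area total 30,399.
Combined weights (50% assessed value + 50% floor area): Ferraro 0.1666; Marchetti 0.1693; Vance 0.2271; Andrade 0.1550; Becker 0.2819.
Raw shares: Ferraro 6,182.47; Marchetti 6,282.23; Vance 8,425.54; Andrade 5,750.42; Becker 10,459.34.
After rounding ($1): Ferraro $6,182; Marchetti $6,282; Vance $8,426; Andrade $5,750; Becker $10,459. Sum = $37,099.
Difference $37,100 − $37,099 = +$1 applied to largest allocation (Becker): Becker becomes $10,460.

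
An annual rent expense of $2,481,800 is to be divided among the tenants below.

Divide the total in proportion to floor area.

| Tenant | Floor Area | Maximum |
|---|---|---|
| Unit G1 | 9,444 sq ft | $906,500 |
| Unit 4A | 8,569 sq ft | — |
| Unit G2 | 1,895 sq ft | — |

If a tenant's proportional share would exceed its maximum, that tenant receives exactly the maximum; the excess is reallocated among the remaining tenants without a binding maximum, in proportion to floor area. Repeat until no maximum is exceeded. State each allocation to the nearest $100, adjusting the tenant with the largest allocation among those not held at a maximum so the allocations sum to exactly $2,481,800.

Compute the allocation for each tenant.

Unit G1: $906,500; Unit 4A: $1,290,000; Unit G2: $285,300

Sum of floor area: 19,908.
Unconstrained shares: Unit G1 1,177,321.64; Unit 4A 1,068,241.12; Unit G2 236,237.24.
Cap binds for Unit G1 ($906,500); remaining pool $1,575,300 reallocated over remaining floor area 10,464.
Redistributed shares: Unit 4A 1,290,017.75 → $1,290,000; Unit G2 285,282.25 → $285,300.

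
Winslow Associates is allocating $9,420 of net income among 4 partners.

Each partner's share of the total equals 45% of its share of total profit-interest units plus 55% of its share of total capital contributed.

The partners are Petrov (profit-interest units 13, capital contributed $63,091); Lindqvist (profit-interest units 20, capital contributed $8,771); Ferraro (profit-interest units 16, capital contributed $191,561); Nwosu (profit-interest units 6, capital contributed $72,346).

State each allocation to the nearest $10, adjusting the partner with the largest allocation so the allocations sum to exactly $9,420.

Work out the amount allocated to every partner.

Petrov: $1,980; Lindqvist: $1,680; Ferraro: $4,180; Nwosu: $1,580

Profit-interest units total 55; capital contributed total 335,769.
Composite weights (45% profit-interest units + 55% capital contributed): Petrov 0.2097; Lindqvist 0.1780; Ferraro 0.4447; Nwosu 0.1676.
Pro-rata amounts: Petrov 1,975.46; Lindqvist 1,676.79; Ferraro 4,189.00; Nwosu 1,578.75.
Rounded to nearest $10: Petrov $1,980; Lindqvist $1,680; Ferraro $4,190; Nwosu $1,580. Sum = $9,430.
Difference $9,420 − $9,430 = −$10 applied to largest allocation (Ferraro): Ferraro becomes $4,180.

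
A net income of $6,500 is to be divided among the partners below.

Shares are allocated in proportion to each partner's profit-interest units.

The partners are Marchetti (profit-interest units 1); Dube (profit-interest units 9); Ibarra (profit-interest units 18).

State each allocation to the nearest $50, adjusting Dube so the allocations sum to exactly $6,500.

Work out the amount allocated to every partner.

Combined profit-interest units = 28.
Unrounded shares: Marchetti 1/28 × $6,500 = 232.14; Dube 9/28 × $6,500 = 2,089.29; Ibarra 18/28 × $6,500 = 4,178.57.
At nearest $50: Marchetti $250; Dube $2,100; Ibarra $4,200. Sum = $6,550.
Difference $6,500 − $6,550 = −$50 applied to Dube: Dube becomes $2,050.

Marchetti: $250 · Dube: $2,050 · Ibarra: $4,200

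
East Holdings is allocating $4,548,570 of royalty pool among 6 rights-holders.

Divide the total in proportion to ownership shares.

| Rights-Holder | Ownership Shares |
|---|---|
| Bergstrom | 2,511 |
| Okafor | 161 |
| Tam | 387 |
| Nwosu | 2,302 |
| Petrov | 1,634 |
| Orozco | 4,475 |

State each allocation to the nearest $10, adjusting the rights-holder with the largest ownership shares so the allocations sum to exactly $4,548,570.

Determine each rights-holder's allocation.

Bergstrom: $995,770 | Okafor: $63,850 | Tam: $153,470 | Nwosu: $912,890 | Petrov: $647,980 | Orozco: $1,774,610

Ownership shares total: 11,470.
Unrounded shares: Bergstrom 2,511/11,470 × $4,548,570 = 995,768.03; Okafor 161/11,470 × $4,548,570 = 63,846.54; Tam 387/11,470 × $4,548,570 = 153,469.62; Nwosu 2,302/11,470 × $4,548,570 = 912,886.50; Petrov 1,634/11,470 × $4,548,570 = 647,982.86; Orozco 4,475/11,470 × $4,548,570 = 1,774,616.46.
Rounded to nearest $10: Bergstrom $995,770; Okafor $63,850; Tam $153,470; Nwosu $912,890; Petrov $647,980; Orozco $1,774,620. Sum = $4,548,580.
Difference $4,548,570 − $4,548,580 = −$10 applied to largest ownership shares (Orozco): Orozco becomes $1,774,610.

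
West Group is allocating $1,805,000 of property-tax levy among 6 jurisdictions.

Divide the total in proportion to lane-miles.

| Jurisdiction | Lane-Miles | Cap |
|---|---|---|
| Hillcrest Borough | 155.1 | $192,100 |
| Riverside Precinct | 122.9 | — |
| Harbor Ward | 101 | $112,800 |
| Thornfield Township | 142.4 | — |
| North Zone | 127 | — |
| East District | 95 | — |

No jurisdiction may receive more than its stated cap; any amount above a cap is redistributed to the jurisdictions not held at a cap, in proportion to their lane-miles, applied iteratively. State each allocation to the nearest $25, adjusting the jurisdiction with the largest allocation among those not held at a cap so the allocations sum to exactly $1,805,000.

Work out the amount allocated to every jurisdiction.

Total lane-miles = 743.4.
Proportional shares (ignoring caps): Hillcrest Borough 376,587.97; Riverside Precinct 298,405.30; Harbor Ward 245,231.37; Thornfield Township 345,751.95; North Zone 308,360.24; East District 230,663.17.
Held at cap: Hillcrest Borough ($192,100), Harbor Ward ($112,800); balance $1,500,100 reallocated over remaining lane-miles 487.3.
Remaining shares: Riverside Precinct 378,334.27 → $378,325; Thornfield Township 438,362.90 → $438,375; North Zone 390,955.67 → $390,950; East District 292,447.16 → $292,450.

Hillcrest Borough: $192,100 | Riverside Precinct: $378,325 | Harbor Ward: $112,800 | Thornfield Township: $438,375 | North Zone: $390,950 | East District: $292,450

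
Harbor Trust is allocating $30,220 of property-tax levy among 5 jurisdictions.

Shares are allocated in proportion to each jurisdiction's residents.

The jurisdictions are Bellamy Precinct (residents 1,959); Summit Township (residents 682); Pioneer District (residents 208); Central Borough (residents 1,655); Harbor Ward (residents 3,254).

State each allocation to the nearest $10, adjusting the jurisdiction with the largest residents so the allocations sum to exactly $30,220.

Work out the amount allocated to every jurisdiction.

Bellamy Precinct: $7,630 · Summit Township: $2,660 · Pioneer District: $810 · Central Borough: $6,450 · Harbor Ward: $12,670

Total residents = 7,758.
Proportional shares: Bellamy Precinct 1,959/7,758 × $30,220 = 7,630.96; Summit Township 682/7,758 × $30,220 = 2,656.62; Pioneer District 208/7,758 × $30,220 = 810.23; Central Borough 1,655/7,758 × $30,220 = 6,446.78; Harbor Ward 3,254/7,758 × $30,220 = 12,675.42.
After rounding ($10): Bellamy Precinct $7,630; Summit Township $2,660; Pioneer District $810; Central Borough $6,450; Harbor Ward $12,680. Sum = $30,230.
Difference $30,220 − $30,230 = −$10 applied to largest residents (Harbor Ward): Harbor Ward becomes $12,670.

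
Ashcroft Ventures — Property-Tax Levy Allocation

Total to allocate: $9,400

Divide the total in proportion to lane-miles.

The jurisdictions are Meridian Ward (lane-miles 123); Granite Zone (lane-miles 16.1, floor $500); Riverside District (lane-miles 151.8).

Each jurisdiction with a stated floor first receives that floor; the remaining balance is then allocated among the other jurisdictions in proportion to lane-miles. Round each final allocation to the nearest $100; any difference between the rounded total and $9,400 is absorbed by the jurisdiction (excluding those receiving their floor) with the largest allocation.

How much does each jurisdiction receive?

Meridian Ward: $4,000 | Granite Zone: $500 | Riverside District: $4,900

Fund the minimums — Granite Zone $500. Balance $8,900.
Balance split over remaining lane-miles 274.8: Meridian Ward 3,983.62 → $4,000; Riverside District 4,916.38 → $4,900.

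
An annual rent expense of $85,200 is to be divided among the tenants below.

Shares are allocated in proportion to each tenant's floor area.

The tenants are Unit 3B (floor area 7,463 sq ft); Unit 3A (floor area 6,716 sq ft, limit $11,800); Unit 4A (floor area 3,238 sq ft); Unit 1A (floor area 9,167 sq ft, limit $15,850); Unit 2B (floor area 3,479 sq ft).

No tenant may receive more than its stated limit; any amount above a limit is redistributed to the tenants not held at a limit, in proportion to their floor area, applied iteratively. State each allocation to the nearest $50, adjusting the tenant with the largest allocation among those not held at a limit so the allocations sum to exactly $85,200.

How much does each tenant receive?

Floor area total: 30,063.
Pro-rata shares before constraints: Unit 3B 21,150.50; Unit 3A 19,033.47; Unit 4A 9,176.65; Unit 1A 25,979.72; Unit 2B 9,859.65.
Cap binds for Unit 3A ($11,800), Unit 1A ($15,850); residual $57,550 reallocated over remaining floor area 14,180.
Remaining shares: Unit 3B 30,288.83 → $30,300; Unit 4A 13,141.53 → $13,150; Unit 2B 14,119.64 → $14,100.

Unit 3B: $30,300 | Unit 3A: $11,800 | Unit 4A: $13,150 | Unit 1A: $15,850 | Unit 2B: $14,100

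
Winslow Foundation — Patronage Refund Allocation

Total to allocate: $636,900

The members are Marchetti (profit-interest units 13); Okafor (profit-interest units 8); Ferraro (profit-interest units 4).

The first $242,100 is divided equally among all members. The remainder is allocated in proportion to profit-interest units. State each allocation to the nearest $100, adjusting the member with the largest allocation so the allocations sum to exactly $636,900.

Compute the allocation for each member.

Marchetti: $286,000 | Okafor: $207,000 | Ferraro: $143,900

First tranche $242,100 split equally: $80,700 each.
Remainder $394,800 by profit-interest units (total 25): Marchetti 205,296.00 → $205,300; Okafor 126,336.00 → $126,300; Ferraro 63,168.00 → $63,200.
Totals: Marchetti $80,700 + $205,300 = $286,000; Okafor $80,700 + $126,300 = $207,000; Ferraro $80,700 + $63,200 = $143,900.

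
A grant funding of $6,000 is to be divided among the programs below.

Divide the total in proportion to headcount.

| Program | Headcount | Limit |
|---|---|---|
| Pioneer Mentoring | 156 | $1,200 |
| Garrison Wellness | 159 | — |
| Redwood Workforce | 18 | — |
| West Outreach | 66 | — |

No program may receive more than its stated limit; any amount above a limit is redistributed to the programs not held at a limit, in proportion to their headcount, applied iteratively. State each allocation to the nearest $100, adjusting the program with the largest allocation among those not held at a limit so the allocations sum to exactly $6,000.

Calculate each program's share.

Pioneer Mentoring: $1,200 · Garrison Wellness: $3,100 · Redwood Workforce: $400 · West Outreach: $1,300

Total headcount = 399.
Proportional shares (ignoring caps): Pioneer Mentoring 2,345.86; Garrison Wellness 2,390.98; Redwood Workforce 270.68; West Outreach 992.48.
Capped: Pioneer Mentoring ($1,200); remaining pool $4,800 reallocated over remaining headcount 243.
Remaining shares: Garrison Wellness 3,140.74 → $3,100; Redwood Workforce 355.56 → $400; West Outreach 1,303.70 → $1,300.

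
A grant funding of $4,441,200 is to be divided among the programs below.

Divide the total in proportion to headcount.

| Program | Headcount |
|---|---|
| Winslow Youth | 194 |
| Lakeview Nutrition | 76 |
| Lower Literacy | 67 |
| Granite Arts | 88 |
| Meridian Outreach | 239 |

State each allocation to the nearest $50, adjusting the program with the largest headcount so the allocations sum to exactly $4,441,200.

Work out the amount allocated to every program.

Winslow Youth: $1,297,600 · Lakeview Nutrition: $508,350 · Lower Literacy: $448,150 · Granite Arts: $588,600 · Meridian Outreach: $1,598,500

Combined headcount = 194 + 76 + 67 + 88 + 239 = 664.
Unrounded shares: Winslow Youth 1,297,579.52; Lakeview Nutrition 508,330.12; Lower Literacy 448,133.13; Granite Arts 588,592.77; Meridian Outreach 1,598,564.46.
Rounded to nearest $50: Winslow Youth $1,297,600; Lakeview Nutrition $508,350; Lower Literacy $448,150; Granite Arts $588,600; Meridian Outreach $1,598,550. Sum = $4,441,250.
Difference $4,441,200 − $4,441,250 = −$50 applied to largest headcount (Meridian Outreach): Meridian Outreach becomes $1,598,500.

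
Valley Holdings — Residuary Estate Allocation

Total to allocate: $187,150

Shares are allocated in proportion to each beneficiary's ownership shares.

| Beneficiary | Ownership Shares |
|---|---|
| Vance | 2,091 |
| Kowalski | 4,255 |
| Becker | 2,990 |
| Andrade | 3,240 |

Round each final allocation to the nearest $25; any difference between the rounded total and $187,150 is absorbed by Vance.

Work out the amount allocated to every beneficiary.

Vance: $31,100 · Kowalski: $63,325 · Becker: $44,500 · Andrade: $48,225

Total ownership shares = 12,576.
Raw shares: Vance 2,091/12,576 × $187,150 = 31,117.26; Kowalski 4,255/12,576 × $187,150 = 63,320.87; Becker 2,990/12,576 × $187,150 = 44,495.75; Andrade 3,240/12,576 × $187,150 = 48,216.13.
Rounded to nearest $25: Vance $31,125; Kowalski $63,325; Becker $44,500; Andrade $48,225. Sum = $187,175.
Difference $187,150 − $187,175 = −$25 applied to Vance: Vance becomes $31,100.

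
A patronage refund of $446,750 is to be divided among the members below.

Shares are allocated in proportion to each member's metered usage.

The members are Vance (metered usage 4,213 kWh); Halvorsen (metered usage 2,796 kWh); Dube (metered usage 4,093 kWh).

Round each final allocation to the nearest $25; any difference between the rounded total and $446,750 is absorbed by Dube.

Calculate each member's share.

Sum of metered usage: 11,102.
Pro-rata amounts: Vance 4,213/11,102 × $446,750 = 169,533.21; Halvorsen 2,796/11,102 × $446,750 = 112,512.43; Dube 4,093/11,102 × $446,750 = 164,704.36.
At nearest $25: Vance $169,525; Halvorsen $112,500; Dube $164,700. Sum = $446,725.
Difference $446,750 − $446,725 = +$25 applied to Dube: Dube becomes $164,725.

Vance: $169,525 | Halvorsen: $112,500 | Dube: $164,725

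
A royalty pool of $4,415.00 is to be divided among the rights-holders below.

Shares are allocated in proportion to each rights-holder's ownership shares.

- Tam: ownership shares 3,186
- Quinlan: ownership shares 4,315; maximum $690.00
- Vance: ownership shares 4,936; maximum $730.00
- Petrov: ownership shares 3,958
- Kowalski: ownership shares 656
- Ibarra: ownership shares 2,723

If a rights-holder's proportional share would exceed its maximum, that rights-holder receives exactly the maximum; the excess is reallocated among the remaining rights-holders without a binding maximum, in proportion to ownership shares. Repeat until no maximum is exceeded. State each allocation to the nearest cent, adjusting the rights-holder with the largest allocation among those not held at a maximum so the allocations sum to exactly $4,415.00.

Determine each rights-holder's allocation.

Ownership shares total: 19,774.
Pro-rata shares before constraints: Tam 711.3477; Quinlan 963.4229; Vance 1,102.0755; Petrov 883.7145; Kowalski 146.4671; Ibarra 607.9723.
Held at cap: Quinlan ($690.00), Vance ($730.00); residual $2,995.00 reallocated over remaining ownership shares 10,523.
Remaining shares: Tam 906.7823 → $906.78; Petrov 1,126.5048 → $1,126.50; Kowalski 186.7072 → $186.71; Ibarra 775.0057 → $775.01.

Tam: $906.78 | Quinlan: $690.00 | Vance: $730.00 | Petrov: $1,126.50 | Kowalski: $186.71 | Ibarra: $775.01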